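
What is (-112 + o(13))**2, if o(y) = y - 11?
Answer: 12100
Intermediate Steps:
o(y) = -11 + y
(-112 + o(13))**2 = (-112 + (-11 + 13))**2 = (-112 + 2)**2 = (-110)**2 = 12100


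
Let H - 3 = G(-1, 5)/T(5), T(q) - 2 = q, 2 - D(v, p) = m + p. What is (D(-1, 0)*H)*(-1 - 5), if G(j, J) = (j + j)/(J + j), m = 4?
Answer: 246/7 ≈ 35.143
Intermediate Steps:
D(v, p) = -2 - p (D(v, p) = 2 - (4 + p) = 2 + (-4 - p) = -2 - p)
G(j, J) = 2*j/(J + j) (G(j, J) = (2*j)/(J + j) = 2*j/(J + j))
T(q) = 2 + q
H = 41/14 (H = 3 + (2*(-1)/(5 - 1))/(2 + 5) = 3 + (2*(-1)/4)/7 = 3 + (2*(-1)*(1/4))*(1/7) = 3 - 1/2*1/7 = 3 - 1/14 = 41/14 ≈ 2.9286)
(D(-1, 0)*H)*(-1 - 5) = ((-2 - 1*0)*(41/14))*(-1 - 5) = ((-2 + 0)*(41/14))*(-6) = -2*41/14*(-6) = -41/7*(-6) = 246/7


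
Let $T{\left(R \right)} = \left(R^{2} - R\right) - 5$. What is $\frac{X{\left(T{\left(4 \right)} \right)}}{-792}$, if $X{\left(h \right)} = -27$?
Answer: $\frac{3}{88} \approx 0.034091$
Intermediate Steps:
$T{\left(R \right)} = -5 + R^{2} - R$
$\frac{X{\left(T{\left(4 \right)} \right)}}{-792} = - \frac{27}{-792} = \left(-27\right) \left(- \frac{1}{792}\right) = \frac{3}{88}$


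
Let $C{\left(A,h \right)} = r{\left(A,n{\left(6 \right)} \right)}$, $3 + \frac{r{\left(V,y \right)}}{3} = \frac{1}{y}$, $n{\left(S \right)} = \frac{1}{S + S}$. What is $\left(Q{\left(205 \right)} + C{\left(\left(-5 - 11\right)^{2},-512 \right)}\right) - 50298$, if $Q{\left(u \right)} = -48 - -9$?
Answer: $-50310$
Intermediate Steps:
$Q{\left(u \right)} = -39$ ($Q{\left(u \right)} = -48 + 9 = -39$)
$n{\left(S \right)} = \frac{1}{2 S}$
$r{\left(V,y \right)} = -9 + \frac{3}{y}$
$C{\left(A,h \right)} = 27$ ($C{\left(A,h \right)} = -9 + \frac{3}{\frac{1}{2} \cdot \frac{1}{6}} = -9 + 3 \frac{1}{\frac{1}{12}} = -9 + 3 \cdot 12 = -9 + 36 = 27$)
$\left(Q{\left(205 \right)} + C{\left(\left(-5 - 11\right)^{2},-512 \right)}\right) - 50298 = \left(-39 + 27\right) - 50298 = -12 - 50298 = -50310$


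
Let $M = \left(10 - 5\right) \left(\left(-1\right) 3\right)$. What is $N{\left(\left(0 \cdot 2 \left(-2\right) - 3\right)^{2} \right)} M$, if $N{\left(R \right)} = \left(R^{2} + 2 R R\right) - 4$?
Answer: $-3585$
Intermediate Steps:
$N{\left(R \right)} = -4 + 3 R^{2}$ ($N{\left(R \right)} = \left(R^{2} + 2 R^{2}\right) - 4 = 3 R^{2} - 4 = -4 + 3 R^{2}$)
$M = -15$ ($M = 5 \left(-3\right) = -15$)
$N{\left(\left(0 \cdot 2 \left(-2\right) - 3\right)^{2} \right)} M = \left(-4 + 3 \left(\left(0 \cdot 2 \left(-2\right) - 3\right)^{2}\right)^{2}\right) \left(-15\right) = \left(-4 + 3 \left(\left(0 \left(-2\right) - 3\right)^{2}\right)^{2}\right) \left(-15\right) = \left(-4 + 3 \left(\left(0 - 3\right)^{2}\right)^{2}\right) \left(-15\right) = \left(-4 + 3 \left(\left(-3\right)^{2}\right)^{2}\right) \left(-15\right) = \left(-4 + 3 \cdot 9^{2}\right) \left(-15\right) = \left(-4 + 3 \cdot 81\right) \left(-15\right) = \left(-4 + 243\right) \left(-15\right) = 239 \left(-15\right) = -3585$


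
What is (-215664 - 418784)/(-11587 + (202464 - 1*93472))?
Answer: -634448/97405 ≈ -6.5135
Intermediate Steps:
(-215664 - 418784)/(-11587 + (202464 - 1*93472)) = -634448/(-11587 + (202464 - 93472)) = -634448/(-11587 + 108992) = -634448/97405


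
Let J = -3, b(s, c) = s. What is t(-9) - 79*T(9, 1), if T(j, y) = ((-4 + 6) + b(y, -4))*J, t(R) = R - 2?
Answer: 700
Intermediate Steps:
t(R) = -2 + R
T(j, y) = -6 - 3*y (T(j, y) = ((-4 + 6) + y)*(-3) = (2 + y)*(-3) = -6 - 3*y)
t(-9) - 79*T(9, 1) = (-2 - 9) - 79*(-6 - 3*1) = -11 - 79*(-6 - 3) = -11 - 79*(-9) = -11 + 711 = 700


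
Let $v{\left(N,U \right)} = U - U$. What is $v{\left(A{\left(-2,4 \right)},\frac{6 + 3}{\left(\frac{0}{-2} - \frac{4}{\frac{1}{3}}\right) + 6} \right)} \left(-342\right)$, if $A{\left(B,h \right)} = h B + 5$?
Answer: $0$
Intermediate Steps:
$A{\left(B,h \right)} = 5 + B h$ ($A{\left(B,h \right)} = B h + 5 = 5 + B h$)
$v{\left(N,U \right)} = 0$
$v{\left(A{\left(-2,4 \right)},\frac{6 + 3}{\left(\frac{0}{-2} - \frac{4}{\frac{1}{3}}\right) + 6} \right)} \left(-342\right) = 0 \left(-342\right) = 0$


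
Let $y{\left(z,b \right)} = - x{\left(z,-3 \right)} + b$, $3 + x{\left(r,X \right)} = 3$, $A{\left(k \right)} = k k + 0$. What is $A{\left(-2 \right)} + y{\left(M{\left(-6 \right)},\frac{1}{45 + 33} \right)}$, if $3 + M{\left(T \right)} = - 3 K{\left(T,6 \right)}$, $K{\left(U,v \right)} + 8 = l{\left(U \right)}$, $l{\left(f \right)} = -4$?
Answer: $\frac{313}{78} \approx 4.0128$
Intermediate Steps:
$A{\left(k \right)} = k^{2}$ ($A{\left(k \right)} = k^{2} + 0 = k^{2}$)
$K{\left(U,v \right)} = -12$ ($K{\left(U,v \right)} = -8 - 4 = -12$)
$x{\left(r,X \right)} = 0$ ($x{\left(r,X \right)} = -3 + 3 = 0$)
$M{\left(T \right)} = 33$ ($M{\left(T \right)} = -3 - -36 = -3 + 36 = 33$)
$y{\left(z,b \right)} = b$ ($y{\left(z,b \right)} = \left(-1\right) 0 + b = 0 + b = b$)
$A{\left(-2 \right)} + y{\left(M{\left(-6 \right)},\frac{1}{45 + 33} \right)} = \left(-2\right)^{2} + \frac{1}{45 + 33} = 4 + \frac{1}{78} = \frac{313}{78}$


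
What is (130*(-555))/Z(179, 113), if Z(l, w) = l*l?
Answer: -72150/32041 ≈ -2.2518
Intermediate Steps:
Z(l, w) = l²
(130*(-555))/Z(179, 113) = (130*(-555))/(179²) = -72150/32041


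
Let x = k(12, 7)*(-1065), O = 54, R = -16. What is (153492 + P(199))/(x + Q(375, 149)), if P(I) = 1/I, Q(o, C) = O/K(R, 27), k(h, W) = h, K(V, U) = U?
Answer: -30544909/2542822 ≈ -12.012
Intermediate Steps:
Q(o, C) = 2 (Q(o, C) = 54/27 = 54*(1/27) = 2)
x = -12780 (x = 12*(-1065) = -12780)
(153492 + P(199))/(x + Q(375, 149)) = (153492 + 1/199)/(-12780 + 2) = (153492 + 1/199)/(-12778) = (30544909/199)*(-1/12778) = -30544909/2542822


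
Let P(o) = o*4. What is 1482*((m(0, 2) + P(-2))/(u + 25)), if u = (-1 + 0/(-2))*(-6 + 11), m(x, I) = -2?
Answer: -741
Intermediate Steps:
P(o) = 4*o
u = -5 (u = (-1 + 0*(-½))*5 = (-1 + 0)*5 = -1*5 = -5)
1482*((m(0, 2) + P(-2))/(u + 25)) = 1482*((-2 + 4*(-2))/(-5 + 25)) = 1482*((-2 - 8)/20) = 1482*(-10*1/20) = 1482*(-½) = -741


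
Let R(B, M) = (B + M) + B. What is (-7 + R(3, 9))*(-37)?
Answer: -296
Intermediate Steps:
R(B, M) = M + 2*B
(-7 + R(3, 9))*(-37) = (-7 + (9 + 2*3))*(-37) = (-7 + (9 + 6))*(-37) = (-7 + 15)*(-37) = 8*(-37) = -296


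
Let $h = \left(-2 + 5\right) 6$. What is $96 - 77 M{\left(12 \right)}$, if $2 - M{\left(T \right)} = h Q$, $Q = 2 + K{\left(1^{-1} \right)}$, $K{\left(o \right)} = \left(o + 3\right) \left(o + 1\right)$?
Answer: $13802$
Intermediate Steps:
$K{\left(o \right)} = \left(1 + o\right) \left(3 + o\right)$ ($K{\left(o \right)} = \left(3 + o\right) \left(1 + o\right) = \left(1 + o\right) \left(3 + o\right)$)
$h = 18$ ($h = 3 \cdot 6 = 18$)
$Q = 10$ ($Q = 2 + \left(3 + \left(1^{-1}\right)^{2} + \frac{4}{1}\right) = 2 + \left(3 + 1^{2} + 4 \cdot 1\right) = 2 + \left(3 + 1 + 4\right) = 2 + 8 = 10$)
$M{\left(T \right)} = -178$ ($M{\left(T \right)} = 2 - 18 \cdot 10 = 2 - 180 = -178$)
$96 - 77 M{\left(12 \right)} = 96 - -13706 = 96 + 13706 = 13802$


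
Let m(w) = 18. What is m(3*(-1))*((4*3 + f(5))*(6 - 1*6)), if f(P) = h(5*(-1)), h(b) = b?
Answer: 0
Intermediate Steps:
f(P) = -5 (f(P) = 5*(-1) = -5)
m(3*(-1))*((4*3 + f(5))*(6 - 1*6)) = 18*((4*3 - 5)*(6 - 1*6)) = 18*((12 - 5)*(6 - 6)) = 18*(7*0) = 18*0 = 0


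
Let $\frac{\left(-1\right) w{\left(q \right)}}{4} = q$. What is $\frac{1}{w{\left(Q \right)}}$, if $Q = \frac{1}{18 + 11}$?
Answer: $- \frac{29}{4} \approx -7.25$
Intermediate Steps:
$Q = \frac{1}{29} \approx 0.034483$
$w{\left(q \right)} = - 4 q$
$\frac{1}{w{\left(Q \right)}} = \frac{1}{\left(-4\right) \frac{1}{29}} = \frac{1}{- \frac{4}{29}} = - \frac{29}{4}$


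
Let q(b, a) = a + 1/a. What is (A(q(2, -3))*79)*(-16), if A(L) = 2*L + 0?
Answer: 25280/3 ≈ 8426.7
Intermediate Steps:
A(L) = 2*L
(A(q(2, -3))*79)*(-16) = ((2*(-3 + 1/(-3)))*79)*(-16) = ((2*(-3 - 1/3))*79)*(-16) = ((2*(-10/3))*79)*(-16) = -20/3*79*(-16) = -1580/3*(-16) = 25280/3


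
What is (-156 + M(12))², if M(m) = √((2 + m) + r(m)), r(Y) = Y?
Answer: (156 - √26)² ≈ 22771.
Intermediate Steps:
M(m) = √(2 + 2*m) (M(m) = √((2 + m) + m) = √(2 + 2*m))
(-156 + M(12))² = (-156 + √(2 + 2*12))² = (-156 + √(2 + 24))² = (-156 + √26)²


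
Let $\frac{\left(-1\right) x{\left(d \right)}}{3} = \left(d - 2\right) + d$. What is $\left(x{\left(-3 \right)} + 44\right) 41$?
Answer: $2788$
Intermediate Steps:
$x{\left(d \right)} = 6 - 6 d$ ($x{\left(d \right)} = - 3 \left(\left(d - 2\right) + d\right) = - 3 \left(\left(-2 + d\right) + d\right) = - 3 \left(-2 + 2 d\right) = 6 - 6 d$)
$\left(x{\left(-3 \right)} + 44\right) 41 = \left(\left(6 - -18\right) + 44\right) 41 = \left(\left(6 + 18\right) + 44\right) 41 = \left(24 + 44\right) 41 = 68 \cdot 41 = 2788$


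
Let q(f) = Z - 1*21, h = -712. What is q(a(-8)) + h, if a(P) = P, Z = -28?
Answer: -761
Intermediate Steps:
q(f) = -49 (q(f) = -28 - 1*21 = -28 - 21 = -49)
q(a(-8)) + h = -49 - 712 = -761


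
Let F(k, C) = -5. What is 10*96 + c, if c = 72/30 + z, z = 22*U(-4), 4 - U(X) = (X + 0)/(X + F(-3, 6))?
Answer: 46828/45 ≈ 1040.6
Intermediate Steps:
U(X) = 4 - X/(-5 + X) (U(X) = 4 - (X + 0)/(X - 5) = 4 - X/(-5 + X))
z = 704/9 (z = 22*((-20 + 3*(-4))/(-5 - 4)) = 22*((-20 - 12)/(-9)) = 22*(-1/9*(-32)) = 22*(32/9) = 704/9 ≈ 78.222)
c = 3628/45 (c = 72/30 + 704/9 = 72*(1/30) + 704/9 = 12/5 + 704/9 = 3628/45 ≈ 80.622)
10*96 + c = 10*96 + 3628/45 = 960 + 3628/45 = 46828/45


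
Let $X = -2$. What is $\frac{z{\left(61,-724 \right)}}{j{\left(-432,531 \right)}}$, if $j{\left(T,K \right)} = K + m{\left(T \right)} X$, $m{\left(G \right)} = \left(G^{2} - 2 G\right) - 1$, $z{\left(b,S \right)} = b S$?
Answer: $\frac{44164}{374443} \approx 0.11795$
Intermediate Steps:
$z{\left(b,S \right)} = S b$
$m{\left(G \right)} = -1 + G^{2} - 2 G$
$j{\left(T,K \right)} = 2 + K - 2 T^{2} + 4 T$ ($j{\left(T,K \right)} = K + \left(-1 + T^{2} - 2 T\right) \left(-2\right) = K + \left(2 - 2 T^{2} + 4 T\right) = 2 + K - 2 T^{2} + 4 T$)
$\frac{z{\left(61,-724 \right)}}{j{\left(-432,531 \right)}} = \frac{\left(-724\right) 61}{2 + 531 - 2 \left(-432\right)^{2} + 4 \left(-432\right)} = - \frac{44164}{2 + 531 - 373248 - 1728} = - \frac{44164}{-374443} = \left(-44164\right) \left(- \frac{1}{374443}\right) = \frac{44164}{374443}$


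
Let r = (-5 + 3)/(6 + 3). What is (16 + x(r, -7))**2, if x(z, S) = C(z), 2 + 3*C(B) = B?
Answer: 169744/729 ≈ 232.84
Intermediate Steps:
C(B) = -2/3 + B/3
r = -2/9 ≈ -0.22222
x(z, S) = -2/3 + z/3
(16 + x(r, -7))**2 = (16 + (-2/3 + (1/3)*(-2/9)))**2 = (16 + (-2/3 - 2/27))**2 = (16 - 20/27)**2 = (412/27)**2 = 169744/729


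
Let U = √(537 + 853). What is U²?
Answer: 1390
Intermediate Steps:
U = √1390 ≈ 37.283
U² = (√1390)² = 1390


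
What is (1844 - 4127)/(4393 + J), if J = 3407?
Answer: -761/2600 ≈ -0.29269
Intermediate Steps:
(1844 - 4127)/(4393 + J) = (1844 - 4127)/(4393 + 3407) = -2283/7800 = -2283*1/7800 = -761/2600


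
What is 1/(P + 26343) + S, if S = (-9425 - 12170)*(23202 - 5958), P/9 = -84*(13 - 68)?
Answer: -25293450658139/67923 ≈ -3.7238e+8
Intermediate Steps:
P = 41580 (P = 9*(-84*(13 - 68)) = 9*(-84*(-55)) = 9*4620 = 41580)
S = -372384180 (S = -21595*17244 = -372384180)
1/(P + 26343) + S = 1/(41580 + 26343) - 372384180 = 1/67923 - 372384180 = -25293450658139/67923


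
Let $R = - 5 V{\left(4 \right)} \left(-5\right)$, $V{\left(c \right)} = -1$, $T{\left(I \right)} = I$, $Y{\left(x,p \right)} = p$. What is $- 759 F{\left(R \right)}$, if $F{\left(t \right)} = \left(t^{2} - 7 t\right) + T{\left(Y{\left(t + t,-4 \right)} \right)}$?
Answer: $-604164$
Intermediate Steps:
$R = -25$ ($R = \left(-5\right) \left(-1\right) \left(-5\right) = 5 \left(-5\right) = -25$)
$F{\left(t \right)} = -4 + t^{2} - 7 t$ ($F{\left(t \right)} = \left(t^{2} - 7 t\right) - 4 = -4 + t^{2} - 7 t$)
$- 759 F{\left(R \right)} = - 759 \left(-4 + \left(-25\right)^{2} - -175\right) = - 759 \left(-4 + 625 + 175\right) = \left(-759\right) 796 = -604164$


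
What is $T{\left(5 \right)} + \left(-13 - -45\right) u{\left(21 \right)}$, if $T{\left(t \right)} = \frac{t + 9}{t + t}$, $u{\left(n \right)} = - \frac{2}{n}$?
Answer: $- \frac{173}{105} \approx -1.6476$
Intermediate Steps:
$T{\left(t \right)} = \frac{9 + t}{2 t}$
$T{\left(5 \right)} + \left(-13 - -45\right) u{\left(21 \right)} = \frac{9 + 5}{2 \cdot 5} + \left(-13 - -45\right) \left(- \frac{2}{21}\right) = \frac{1}{2} \cdot \frac{1}{5} \cdot 14 + \left(-13 + 45\right) \left(\left(-2\right) \frac{1}{21}\right) = \frac{7}{5} + 32 \left(- \frac{2}{21}\right) = \frac{7}{5} - \frac{64}{21} = - \frac{173}{105}$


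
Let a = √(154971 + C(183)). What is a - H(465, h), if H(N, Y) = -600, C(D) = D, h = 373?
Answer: 600 + √155154 ≈ 993.90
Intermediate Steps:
a = √155154 (a = √(154971 + 183) = √155154 ≈ 393.90)
a - H(465, h) = √155154 - 1*(-600) = √155154 + 600 = 600 + √155154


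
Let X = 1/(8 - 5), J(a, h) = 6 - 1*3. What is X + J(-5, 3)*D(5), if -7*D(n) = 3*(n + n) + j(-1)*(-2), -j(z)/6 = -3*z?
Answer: -587/21 ≈ -27.952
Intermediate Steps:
J(a, h) = 3 (J(a, h) = 6 - 3 = 3)
j(z) = 18*z (j(z) = -(-18)*z = 18*z)
D(n) = -36/7 - 6*n/7 (D(n) = -(3*(n + n) + (18*(-1))*(-2))/7 = -(3*(2*n) - 18*(-2))/7 = -(6*n + 36)/7 = -(36 + 6*n)/7 = -36/7 - 6*n/7)
X = ⅓ (X = 1/3 = ⅓ ≈ 0.33333)
X + J(-5, 3)*D(5) = ⅓ + 3*(-36/7 - 6/7*5) = ⅓ + 3*(-36/7 - 30/7) = ⅓ + 3*(-66/7) = ⅓ - 198/7 = -587/21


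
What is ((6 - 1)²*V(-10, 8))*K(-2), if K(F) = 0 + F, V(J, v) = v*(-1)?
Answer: 400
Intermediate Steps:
V(J, v) = -v
K(F) = F
((6 - 1)²*V(-10, 8))*K(-2) = ((6 - 1)²*(-1*8))*(-2) = (5²*(-8))*(-2) = (25*(-8))*(-2) = -200*(-2) = 400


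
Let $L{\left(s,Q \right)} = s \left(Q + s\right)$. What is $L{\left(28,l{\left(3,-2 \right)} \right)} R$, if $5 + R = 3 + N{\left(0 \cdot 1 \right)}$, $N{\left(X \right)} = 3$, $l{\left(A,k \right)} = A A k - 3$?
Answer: $196$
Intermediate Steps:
$l{\left(A,k \right)} = -3 + k A^{2}$ ($l{\left(A,k \right)} = A^{2} k - 3 = k A^{2} - 3 = -3 + k A^{2}$)
$R = 1$ ($R = -5 + \left(3 + 3\right) = -5 + 6 = 1$)
$L{\left(28,l{\left(3,-2 \right)} \right)} R = 28 \left(\left(-3 - 2 \cdot 3^{2}\right) + 28\right) 1 = 28 \left(\left(-3 - 18\right) + 28\right) 1 = 28 \left(-21 + 28\right) 1 = 28 \cdot 7 \cdot 1 = 196 \cdot 1 = 196$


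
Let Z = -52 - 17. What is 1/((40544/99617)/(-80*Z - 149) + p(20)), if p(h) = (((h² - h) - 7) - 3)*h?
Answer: 76434701/565616793192 ≈ 0.00013514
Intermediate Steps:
Z = -69
p(h) = h*(-10 + h² - h) (p(h) = ((-7 + h² - h) - 3)*h = (-10 + h² - h)*h = h*(-10 + h² - h))
1/((40544/99617)/(-80*Z - 149) + p(20)) = 1/((40544/99617)/(-80*(-69) - 149) + 20*(-10 + 20² - 1*20)) = 1/((40544*(1/99617))/(5520 - 149) + 20*(-10 + 400 - 20)) = 1/((5792/14231)/5371 + 20*370) = 1/((5792/14231)*(1/5371) + 7400) = 1/(5792/76434701 + 7400) = 1/(565616793192/76434701) = 76434701/565616793192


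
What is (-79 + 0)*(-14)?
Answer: 1106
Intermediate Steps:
(-79 + 0)*(-14) = -79*(-14) = 1106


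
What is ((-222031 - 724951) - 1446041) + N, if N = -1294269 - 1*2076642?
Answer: -5763934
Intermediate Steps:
N = -3370911 (N = -1294269 - 2076642 = -3370911)
((-222031 - 724951) - 1446041) + N = ((-222031 - 724951) - 1446041) - 3370911 = (-946982 - 1446041) - 3370911 = -2393023 - 3370911 = -5763934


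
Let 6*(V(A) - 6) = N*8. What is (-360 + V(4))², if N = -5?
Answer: 1170724/9 ≈ 1.3008e+5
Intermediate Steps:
V(A) = -⅔ (V(A) = 6 + (-5*8)/6 = 6 + (⅙)*(-40) = 6 - 20/3 = -⅔)
(-360 + V(4))² = (-360 - ⅔)² = (-1082/3)² = 1170724/9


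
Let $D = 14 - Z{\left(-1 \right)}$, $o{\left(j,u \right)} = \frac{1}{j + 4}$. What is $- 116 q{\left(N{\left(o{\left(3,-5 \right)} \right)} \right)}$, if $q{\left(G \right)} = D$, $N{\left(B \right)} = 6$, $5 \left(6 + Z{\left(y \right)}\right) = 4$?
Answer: $- \frac{11136}{5} \approx -2227.2$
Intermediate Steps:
$o{\left(j,u \right)} = \frac{1}{4 + j}$
$Z{\left(y \right)} = - \frac{26}{5}$ ($Z{\left(y \right)} = -6 + \frac{1}{5} \cdot 4 = -6 + \frac{4}{5} = - \frac{26}{5}$)
$D = \frac{96}{5}$ ($D = 14 - - \frac{26}{5} = 14 + \frac{26}{5} = \frac{96}{5} \approx 19.2$)
$q{\left(G \right)} = \frac{96}{5}$
$- 116 q{\left(N{\left(o{\left(3,-5 \right)} \right)} \right)} = \left(-116\right) \frac{96}{5} = - \frac{11136}{5}$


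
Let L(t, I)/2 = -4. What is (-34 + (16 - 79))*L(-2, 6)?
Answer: 776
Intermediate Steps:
L(t, I) = -8 (L(t, I) = 2*(-4) = -8)
(-34 + (16 - 79))*L(-2, 6) = (-34 + (16 - 79))*(-8) = (-34 - 63)*(-8) = -97*(-8) = 776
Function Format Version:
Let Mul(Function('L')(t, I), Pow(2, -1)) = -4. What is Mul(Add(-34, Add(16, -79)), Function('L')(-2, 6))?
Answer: 776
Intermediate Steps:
Function('L')(t, I) = -8 (Function('L')(t, I) = Mul(2, -4) = -8)
Mul(Add(-34, Add(16, -79)), Function('L')(-2, 6)) = Mul(Add(-34, Add(16, -79)), -8) = Mul(Add(-34, -63), -8) = Mul(-97, -8) = 776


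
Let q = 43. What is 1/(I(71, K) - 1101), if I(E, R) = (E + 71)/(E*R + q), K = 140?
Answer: -9983/10991141 ≈ -0.00090828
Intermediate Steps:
I(E, R) = (71 + E)/(43 + E*R) (I(E, R) = (E + 71)/(E*R + 43) = (71 + E)/(43 + E*R))
1/(I(71, K) - 1101) = 1/((71 + 71)/(43 + 71*140) - 1101) = 1/(142/(43 + 9940) - 1101) = 1/(142/9983 - 1101) = 1/(-10991141/9983) = -9983/10991141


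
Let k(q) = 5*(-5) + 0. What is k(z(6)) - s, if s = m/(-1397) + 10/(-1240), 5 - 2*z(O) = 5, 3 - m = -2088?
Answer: -4070019/173228 ≈ -23.495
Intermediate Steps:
m = 2091 (m = 3 - 1*(-2088) = 3 + 2088 = 2091)
z(O) = 0 (z(O) = 5/2 - ½*5 = 5/2 - 5/2 = 0)
s = -260681/173228 (s = 2091/(-1397) + 10/(-1240) = 2091*(-1/1397) + 10*(-1/1240) = -2091/1397 - 1/124 = -260681/173228 ≈ -1.5048)
k(q) = -25 (k(q) = -25 + 0 = -25)
k(z(6)) - s = -25 - 1*(-260681/173228) = -25 + 260681/173228 = -4070019/173228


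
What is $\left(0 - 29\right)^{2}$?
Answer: $841$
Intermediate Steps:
$\left(0 - 29\right)^{2} = \left(-29\right)^{2} = 841$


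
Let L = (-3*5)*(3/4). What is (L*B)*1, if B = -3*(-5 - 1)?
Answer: -405/2 ≈ -202.50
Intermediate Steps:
B = 18 (B = -3*(-6) = 18)
L = -45/4 ≈ -11.250
(L*B)*1 = -45/4*18*1 = -405/2*1 = -405/2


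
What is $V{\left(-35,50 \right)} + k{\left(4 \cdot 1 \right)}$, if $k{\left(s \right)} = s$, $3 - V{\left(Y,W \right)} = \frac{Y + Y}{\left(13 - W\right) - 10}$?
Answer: $\frac{259}{47} \approx 5.5106$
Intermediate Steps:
$V{\left(Y,W \right)} = 3 - \frac{2 Y}{3 - W}$ ($V{\left(Y,W \right)} = 3 - \frac{Y + Y}{\left(13 - W\right) - 10} = 3 - \frac{2 Y}{3 - W}$)
$V{\left(-35,50 \right)} + k{\left(4 \cdot 1 \right)} = \frac{-9 + 2 \left(-35\right) + 3 \cdot 50}{-3 + 50} + 4 \cdot 1 = \frac{-9 - 70 + 150}{47} + 4 = \frac{1}{47} \cdot 71 + 4 = \frac{71}{47} + 4 = \frac{259}{47}$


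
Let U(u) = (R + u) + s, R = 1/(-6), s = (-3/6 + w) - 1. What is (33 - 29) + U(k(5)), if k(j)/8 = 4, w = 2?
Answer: 109/3 ≈ 36.333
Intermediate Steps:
k(j) = 32 (k(j) = 8*4 = 32)
s = 1/2 (s = (-3/6 + 2) - 1 = (-3*1/6 + 2) - 1 = (-1/2 + 2) - 1 = 3/2 - 1 = 1/2 ≈ 0.50000)
R = -1/6 (R = 1*(-1/6) = -1/6 ≈ -0.16667)
U(u) = 1/3 + u (U(u) = (-1/6 + u) + 1/2 = 1/3 + u)
(33 - 29) + U(k(5)) = (33 - 29) + (1/3 + 32) = 4 + 97/3 = 109/3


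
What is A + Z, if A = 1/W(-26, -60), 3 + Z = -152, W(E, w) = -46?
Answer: -7131/46 ≈ -155.02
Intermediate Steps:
Z = -155 (Z = -3 - 152 = -155)
A = -1/46 (A = 1/(-46) = -1/46 ≈ -0.021739)
A + Z = -1/46 - 155 = -7131/46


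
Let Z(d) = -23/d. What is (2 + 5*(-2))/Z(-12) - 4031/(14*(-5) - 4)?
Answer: 85609/1702 ≈ 50.299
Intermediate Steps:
(2 + 5*(-2))/Z(-12) - 4031/(14*(-5) - 4) = (2 + 5*(-2))/((-23/(-12))) - 4031/(14*(-5) - 4) = (2 - 10)/((-23*(-1/12))) - 4031/(-70 - 4) = -8/23/12 - 4031/(-74) = -8*12/23 - 4031*(-1/74) = -96/23 + 4031/74 = 85609/1702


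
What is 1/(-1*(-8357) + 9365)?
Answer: 1/17722 ≈ 5.6427e-5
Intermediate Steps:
1/(-1*(-8357) + 9365) = 1/(8357 + 9365) = 1/17722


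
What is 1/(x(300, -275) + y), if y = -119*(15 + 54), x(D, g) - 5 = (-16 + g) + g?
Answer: -1/8772 ≈ -0.00011400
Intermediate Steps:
x(D, g) = -11 + 2*g (x(D, g) = 5 + ((-16 + g) + g) = 5 + (-16 + 2*g) = -11 + 2*g)
y = -8211 (y = -119*69 = -8211)
1/(x(300, -275) + y) = 1/((-11 + 2*(-275)) - 8211) = 1/((-11 - 550) - 8211) = 1/(-561 - 8211) = 1/(-8772) = -1/8772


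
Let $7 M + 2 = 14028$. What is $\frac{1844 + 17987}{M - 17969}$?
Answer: $- \frac{138817}{111757} \approx -1.2421$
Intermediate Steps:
$M = \frac{14026}{7}$ ($M = - \frac{2}{7} + \frac{1}{7} \cdot 14028 = - \frac{2}{7} + 2004 = \frac{14026}{7} \approx 2003.7$)
$\frac{1844 + 17987}{M - 17969} = \frac{1844 + 17987}{\frac{14026}{7} - 17969} = \frac{19831}{- \frac{111757}{7}} = 19831 \left(- \frac{7}{111757}\right) = - \frac{138817}{111757}$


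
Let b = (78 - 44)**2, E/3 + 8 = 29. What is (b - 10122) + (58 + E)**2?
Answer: 5675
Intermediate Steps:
E = 63 (E = -24 + 3*29 = -24 + 87 = 63)
b = 1156 (b = 34**2 = 1156)
(b - 10122) + (58 + E)**2 = (1156 - 10122) + (58 + 63)**2 = -8966 + 121**2 = -8966 + 14641 = 5675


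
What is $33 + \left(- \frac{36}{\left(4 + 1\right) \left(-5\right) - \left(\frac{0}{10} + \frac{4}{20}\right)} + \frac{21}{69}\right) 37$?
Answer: $\frac{15636}{161} \approx 97.118$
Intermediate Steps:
$33 + \left(- \frac{36}{\left(4 + 1\right) \left(-5\right) - \left(\frac{0}{10} + \frac{4}{20}\right)} + \frac{21}{69}\right) 37 = 33 + \left(- \frac{36}{5 \left(-5\right) - \left(0 \cdot \frac{1}{10} + 4 \cdot \frac{1}{20}\right)} + 21 \cdot \frac{1}{69}\right) 37 = 33 + \left(- \frac{36}{-25 - \left(0 + \frac{1}{5}\right)} + \frac{7}{23}\right) 37 = 33 + \left(- \frac{36}{-25 - \frac{1}{5}} + \frac{7}{23}\right) 37 = 33 + \left(- \frac{36}{- \frac{126}{5}} + \frac{7}{23}\right) 37 = 33 + \left(\left(-36\right) \left(- \frac{5}{126}\right) + \frac{7}{23}\right) 37 = 33 + \left(\frac{10}{7} + \frac{7}{23}\right) 37 = 33 + \frac{279}{161} \cdot 37 = 33 + \frac{10323}{161} = \frac{15636}{161}$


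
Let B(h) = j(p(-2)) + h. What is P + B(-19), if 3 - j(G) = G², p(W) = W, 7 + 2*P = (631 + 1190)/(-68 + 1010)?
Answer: -14151/628 ≈ -22.533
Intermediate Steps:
P = -1591/628 (P = -7/2 + ((631 + 1190)/(-68 + 1010))/2 = -7/2 + (1821/942)/2 = -7/2 + (1821*(1/942))/2 = -7/2 + (½)*(607/314) = -7/2 + 607/628 = -1591/628 ≈ -2.5334)
j(G) = 3 - G²
B(h) = -1 + h (B(h) = (3 - 1*(-2)²) + h = (3 - 1*4) + h = (3 - 4) + h = -1 + h)
P + B(-19) = -1591/628 + (-1 - 19) = -1591/628 - 20 = -14151/628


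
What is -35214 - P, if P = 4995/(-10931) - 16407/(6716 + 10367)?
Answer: -6575396014920/186734273 ≈ -35213.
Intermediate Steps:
P = -264674502/186734273 (P = 4995*(-1/10931) - 16407/17083 = -4995/10931 - 16407*1/17083 = -4995/10931 - 16407/17083 = -264674502/186734273 ≈ -1.4174)
-35214 - P = -35214 - 1*(-264674502/186734273) = -35214 + 264674502/186734273 = -6575396014920/186734273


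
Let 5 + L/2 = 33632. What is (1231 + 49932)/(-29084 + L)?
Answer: 51163/38170 ≈ 1.3404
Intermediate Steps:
L = 67254 (L = -10 + 2*33632 = -10 + 67264 = 67254)
(1231 + 49932)/(-29084 + L) = (1231 + 49932)/(-29084 + 67254) = 51163/38170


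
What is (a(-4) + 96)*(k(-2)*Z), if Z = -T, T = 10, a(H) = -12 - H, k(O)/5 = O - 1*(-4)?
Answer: -8800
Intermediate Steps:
k(O) = 20 + 5*O (k(O) = 5*(O - 1*(-4)) = 5*(O + 4) = 5*(4 + O) = 20 + 5*O)
Z = -10 (Z = -1*10 = -10)
(a(-4) + 96)*(k(-2)*Z) = ((-12 - 1*(-4)) + 96)*((20 + 5*(-2))*(-10)) = ((-12 + 4) + 96)*((20 - 10)*(-10)) = (-8 + 96)*(10*(-10)) = 88*(-100) = -8800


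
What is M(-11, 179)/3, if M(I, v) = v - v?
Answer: 0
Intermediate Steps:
M(I, v) = 0
M(-11, 179)/3 = 0/3 = (1/3)*0 = 0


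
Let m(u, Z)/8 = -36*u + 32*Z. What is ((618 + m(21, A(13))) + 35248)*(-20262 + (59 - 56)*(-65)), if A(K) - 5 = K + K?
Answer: -772333578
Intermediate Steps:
A(K) = 5 + 2*K (A(K) = 5 + (K + K) = 5 + 2*K)
m(u, Z) = -288*u + 256*Z (m(u, Z) = 8*(-36*u + 32*Z) = -288*u + 256*Z)
((618 + m(21, A(13))) + 35248)*(-20262 + (59 - 56)*(-65)) = ((618 + (-288*21 + 256*(5 + 2*13))) + 35248)*(-20262 + (59 - 56)*(-65)) = ((618 + (-6048 + 256*(5 + 26))) + 35248)*(-20262 + 3*(-65)) = ((618 + (-6048 + 256*31)) + 35248)*(-20262 - 195) = ((618 + (-6048 + 7936)) + 35248)*(-20457) = ((618 + 1888) + 35248)*(-20457) = (2506 + 35248)*(-20457) = 37754*(-20457) = -772333578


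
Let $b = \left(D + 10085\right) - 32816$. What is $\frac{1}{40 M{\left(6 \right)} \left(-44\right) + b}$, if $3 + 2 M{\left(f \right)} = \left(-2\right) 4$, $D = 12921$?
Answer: $- \frac{1}{130} \approx -0.0076923$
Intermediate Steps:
$M{\left(f \right)} = - \frac{11}{2}$ ($M{\left(f \right)} = - \frac{3}{2} + \frac{\left(-2\right) 4}{2} = - \frac{3}{2} + \frac{1}{2} \left(-8\right) = - \frac{3}{2} - 4 = - \frac{11}{2}$)
$b = -9810$ ($b = \left(12921 + 10085\right) - 32816 = 23006 - 32816 = -9810$)
$\frac{1}{40 M{\left(6 \right)} \left(-44\right) + b} = \frac{1}{40 \left(- \frac{11}{2}\right) \left(-44\right) - 9810} = \frac{1}{\left(-220\right) \left(-44\right) - 9810} = \frac{1}{9680 - 9810} = \frac{1}{-130} = - \frac{1}{130}$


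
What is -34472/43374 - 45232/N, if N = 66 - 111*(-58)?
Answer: -45543722/5877177 ≈ -7.7493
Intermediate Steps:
N = 6504 (N = 66 + 6438 = 6504)
-34472/43374 - 45232/N = -34472/43374 - 45232/6504 = -34472*1/43374 - 45232*1/6504 = -17236/21687 - 5654/813 = -45543722/5877177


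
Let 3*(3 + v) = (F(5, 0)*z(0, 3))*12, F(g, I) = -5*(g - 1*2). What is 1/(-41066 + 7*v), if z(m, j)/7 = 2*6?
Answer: -1/76367 ≈ -1.3095e-5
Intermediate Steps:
z(m, j) = 84 (z(m, j) = 7*(2*6) = 7*12 = 84)
F(g, I) = 10 - 5*g (F(g, I) = -5*(g - 2) = -5*(-2 + g) = 10 - 5*g)
v = -5043 (v = -3 + (((10 - 5*5)*84)*12)/3 = -3 + (((10 - 25)*84)*12)/3 = -3 + (-15*84*12)/3 = -3 + (-1260*12)/3 = -3 + (⅓)*(-15120) = -3 - 5040 = -5043)
1/(-41066 + 7*v) = 1/(-41066 + 7*(-5043)) = 1/(-41066 - 35301) = 1/(-76367) = -1/76367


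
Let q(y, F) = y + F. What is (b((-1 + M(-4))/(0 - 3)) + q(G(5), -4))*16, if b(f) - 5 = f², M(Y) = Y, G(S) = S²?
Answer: 4144/9 ≈ 460.44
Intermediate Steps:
b(f) = 5 + f²
q(y, F) = F + y
(b((-1 + M(-4))/(0 - 3)) + q(G(5), -4))*16 = ((5 + ((-1 - 4)/(0 - 3))²) + (-4 + 5²))*16 = ((5 + (-5/(-3))²) + (-4 + 25))*16 = ((5 + (-5*(-⅓))²) + 21)*16 = ((5 + (5/3)²) + 21)*16 = ((5 + 25/9) + 21)*16 = (70/9 + 21)*16 = (259/9)*16 = 4144/9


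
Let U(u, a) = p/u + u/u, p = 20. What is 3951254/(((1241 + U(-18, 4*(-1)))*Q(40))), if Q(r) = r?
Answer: 17780643/223360 ≈ 79.605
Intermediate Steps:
U(u, a) = 1 + 20/u (U(u, a) = 20/u + u/u = 20/u + 1 = 1 + 20/u)
3951254/(((1241 + U(-18, 4*(-1)))*Q(40))) = 3951254/(((1241 + (20 - 18)/(-18))*40)) = 3951254/(((1241 - 1/18*2)*40)) = 3951254/(((1241 - ⅑)*40)) = 3951254/(((11168/9)*40)) = 3951254/(446720/9) = 3951254*(9/446720) = 17780643/223360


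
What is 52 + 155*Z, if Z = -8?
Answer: -1188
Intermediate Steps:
52 + 155*Z = 52 + 155*(-8) = 52 - 1240 = -1188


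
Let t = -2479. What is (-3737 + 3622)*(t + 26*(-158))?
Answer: 757505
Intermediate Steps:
(-3737 + 3622)*(t + 26*(-158)) = (-3737 + 3622)*(-2479 + 26*(-158)) = -115*(-2479 - 4108) = -115*(-6587) = 757505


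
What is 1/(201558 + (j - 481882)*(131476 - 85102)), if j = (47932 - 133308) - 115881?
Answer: -1/31679686428 ≈ -3.1566e-11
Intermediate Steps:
j = -201257 (j = -85376 - 115881 = -201257)
1/(201558 + (j - 481882)*(131476 - 85102)) = 1/(201558 + (-201257 - 481882)*(131476 - 85102)) = 1/(201558 - 683139*46374) = 1/(201558 - 31679887986) = 1/(-31679686428) = -1/31679686428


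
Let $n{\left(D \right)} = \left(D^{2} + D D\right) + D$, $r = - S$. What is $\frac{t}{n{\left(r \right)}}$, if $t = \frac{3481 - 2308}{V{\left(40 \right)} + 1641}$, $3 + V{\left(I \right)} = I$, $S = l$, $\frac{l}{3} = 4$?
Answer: $\frac{17}{6712} \approx 0.0025328$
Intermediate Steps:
$l = 12$ ($l = 3 \cdot 4 = 12$)
$S = 12$
$V{\left(I \right)} = -3 + I$
$t = \frac{1173}{1678}$ ($t = \frac{3481 - 2308}{\left(-3 + 40\right) + 1641} = \frac{1173}{37 + 1641} = \frac{1173}{1678} \approx 0.69905$)
$r = -12$ ($r = \left(-1\right) 12 = -12$)
$n{\left(D \right)} = D + 2 D^{2}$ ($n{\left(D \right)} = \left(D^{2} + D^{2}\right) + D = 2 D^{2} + D = D + 2 D^{2}$)
$\frac{t}{n{\left(r \right)}} = \frac{1173}{1678 \left(- 12 \left(1 + 2 \left(-12\right)\right)\right)} = \frac{1173}{1678 \left(- 12 \left(1 - 24\right)\right)} = \frac{1173}{1678 \left(\left(-12\right) \left(-23\right)\right)} = \frac{1173}{1678 \cdot 276} = \frac{1173}{1678} \cdot \frac{1}{276} = \frac{17}{6712}$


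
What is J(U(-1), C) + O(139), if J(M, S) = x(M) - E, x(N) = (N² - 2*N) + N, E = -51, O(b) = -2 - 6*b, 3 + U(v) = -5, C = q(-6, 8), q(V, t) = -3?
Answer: -713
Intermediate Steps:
C = -3
U(v) = -8 (U(v) = -3 - 5 = -8)
x(N) = N² - N
J(M, S) = 51 + M*(-1 + M) (J(M, S) = M*(-1 + M) - 1*(-51) = M*(-1 + M) + 51 = 51 + M*(-1 + M))
J(U(-1), C) + O(139) = (51 - 8*(-1 - 8)) + (-2 - 6*139) = (51 - 8*(-9)) + (-2 - 834) = (51 + 72) - 836 = 123 - 836 = -713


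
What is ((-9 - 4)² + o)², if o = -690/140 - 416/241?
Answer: 300033349009/11383876 ≈ 26356.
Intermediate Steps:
o = -22453/3374 (o = -690*1/140 - 416*1/241 = -69/14 - 416/241 = -22453/3374 ≈ -6.6547)
((-9 - 4)² + o)² = ((-9 - 4)² - 22453/3374)² = ((-13)² - 22453/3374)² = (169 - 22453/3374)² = (547753/3374)² = 300033349009/11383876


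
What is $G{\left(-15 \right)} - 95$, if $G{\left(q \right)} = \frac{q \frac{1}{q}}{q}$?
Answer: $- \frac{1426}{15} \approx -95.067$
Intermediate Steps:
$G{\left(q \right)} = \frac{1}{q}$ ($G{\left(q \right)} = 1 \frac{1}{q} = \frac{1}{q}$)
$G{\left(-15 \right)} - 95 = \frac{1}{-15} - 95 = - \frac{1}{15} - 95 = - \frac{1426}{15}$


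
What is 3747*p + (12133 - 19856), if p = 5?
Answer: 11012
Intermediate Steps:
3747*p + (12133 - 19856) = 3747*5 + (12133 - 19856) = 18735 - 7723 = 11012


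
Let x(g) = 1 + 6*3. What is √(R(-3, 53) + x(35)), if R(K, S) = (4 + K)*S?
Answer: 6*√2 ≈ 8.4853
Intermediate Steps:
R(K, S) = S*(4 + K)
x(g) = 19 (x(g) = 1 + 18 = 19)
√(R(-3, 53) + x(35)) = √(53*(4 - 3) + 19) = √(53*1 + 19) = √(53 + 19) = √72 = 6*√2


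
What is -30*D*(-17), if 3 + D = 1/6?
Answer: -1445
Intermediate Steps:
D = -17/6 (D = -3 + 1/6 = -3 + ⅙ = -17/6 ≈ -2.8333)
-30*D*(-17) = -30*(-17/6)*(-17) = 85*(-17) = -1445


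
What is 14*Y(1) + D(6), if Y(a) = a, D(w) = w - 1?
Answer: 19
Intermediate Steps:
D(w) = -1 + w
14*Y(1) + D(6) = 14*1 + (-1 + 6) = 14 + 5 = 19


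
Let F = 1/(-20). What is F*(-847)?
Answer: 847/20 ≈ 42.350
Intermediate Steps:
F = -1/20 ≈ -0.050000
F*(-847) = -1/20*(-847) = 847/20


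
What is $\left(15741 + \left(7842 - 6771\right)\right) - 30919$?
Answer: $-14107$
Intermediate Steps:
$\left(15741 + \left(7842 - 6771\right)\right) - 30919 = \left(15741 + 1071\right) - 30919 = 16812 - 30919 = -14107$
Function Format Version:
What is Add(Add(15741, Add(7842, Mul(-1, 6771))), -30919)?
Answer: -14107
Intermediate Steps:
Add(Add(15741, Add(7842, Mul(-1, 6771))), -30919) = Add(Add(15741, Add(7842, -6771)), -30919) = Add(Add(15741, 1071), -30919) = Add(16812, -30919) = -14107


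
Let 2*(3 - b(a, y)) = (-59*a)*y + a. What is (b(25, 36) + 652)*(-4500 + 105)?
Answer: -239022075/2 ≈ -1.1951e+8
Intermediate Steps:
b(a, y) = 3 - a/2 + 59*a*y/2 (b(a, y) = 3 - ((-59*a)*y + a)/2 = 3 - (-59*a*y + a)/2 = 3 - (a - 59*a*y)/2 = 3 + (-a/2 + 59*a*y/2) = 3 - a/2 + 59*a*y/2)
(b(25, 36) + 652)*(-4500 + 105) = ((3 - ½*25 + (59/2)*25*36) + 652)*(-4500 + 105) = ((3 - 25/2 + 26550) + 652)*(-4395) = (53081/2 + 652)*(-4395) = (54385/2)*(-4395) = -239022075/2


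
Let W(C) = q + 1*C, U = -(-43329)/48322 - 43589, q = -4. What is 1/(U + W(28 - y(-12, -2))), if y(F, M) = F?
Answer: -48322/2104524737 ≈ -2.2961e-5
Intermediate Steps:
U = -2106264329/48322 (U = -(-43329)/48322 - 43589 = -1*(-43329/48322) - 43589 = 43329/48322 - 43589 = -2106264329/48322 ≈ -43588.)
W(C) = -4 + C (W(C) = -4 + 1*C = -4 + C)
1/(U + W(28 - y(-12, -2))) = 1/(-2106264329/48322 + (-4 + (28 - 1*(-12)))) = 1/(-2106264329/48322 + (-4 + (28 + 12))) = 1/(-2106264329/48322 + (-4 + 40)) = 1/(-2106264329/48322 + 36) = 1/(-2104524737/48322) = -48322/2104524737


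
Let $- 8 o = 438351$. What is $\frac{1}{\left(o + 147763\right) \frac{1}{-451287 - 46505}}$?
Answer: $- \frac{3982336}{743753} \approx -5.3544$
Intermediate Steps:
$o = - \frac{438351}{8}$ ($o = \left(- \frac{1}{8}\right) 438351 = - \frac{438351}{8} \approx -54794.0$)
$\frac{1}{\left(o + 147763\right) \frac{1}{-451287 - 46505}} = \frac{1}{\left(- \frac{438351}{8} + 147763\right) \frac{1}{-451287 - 46505}} = \frac{1}{\frac{743753}{8} \frac{1}{-497792}} = \frac{1}{\frac{743753}{8} \left(- \frac{1}{497792}\right)} = \frac{1}{- \frac{743753}{3982336}} = - \frac{3982336}{743753}$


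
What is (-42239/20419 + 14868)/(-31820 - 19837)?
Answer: -4530559/15743049 ≈ -0.28778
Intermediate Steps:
(-42239/20419 + 14868)/(-31820 - 19837) = (-42239*1/20419 + 14868)/(-51657) = (-42239/20419 + 14868)*(-1/51657) = (303547453/20419)*(-1/51657) = -4530559/15743049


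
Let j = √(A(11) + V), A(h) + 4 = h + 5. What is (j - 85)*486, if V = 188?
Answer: -41310 + 4860*√2 ≈ -34437.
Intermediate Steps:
A(h) = 1 + h (A(h) = -4 + (h + 5) = -4 + (5 + h) = 1 + h)
j = 10*√2 (j = √((1 + 11) + 188) = √(12 + 188) = √200 = 10*√2 ≈ 14.142)
(j - 85)*486 = (10*√2 - 85)*486 = (-85 + 10*√2)*486 = -41310 + 4860*√2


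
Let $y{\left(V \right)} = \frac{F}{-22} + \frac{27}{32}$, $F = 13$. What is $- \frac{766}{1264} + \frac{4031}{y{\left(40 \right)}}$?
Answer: $\frac{896718297}{56248} \approx 15942.0$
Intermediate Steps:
$y{\left(V \right)} = \frac{89}{352}$ ($y{\left(V \right)} = \frac{13}{-22} + \frac{27}{32} = 13 \left(- \frac{1}{22}\right) + 27 \cdot \frac{1}{32} = - \frac{13}{22} + \frac{27}{32} = \frac{89}{352}$)
$- \frac{766}{1264} + \frac{4031}{y{\left(40 \right)}} = - \frac{766}{1264} + \frac{4031}{\frac{89}{352}} = \left(-766\right) \frac{1}{1264} + 4031 \cdot \frac{352}{89} = - \frac{383}{632} + \frac{1418912}{89} = \frac{896718297}{56248}$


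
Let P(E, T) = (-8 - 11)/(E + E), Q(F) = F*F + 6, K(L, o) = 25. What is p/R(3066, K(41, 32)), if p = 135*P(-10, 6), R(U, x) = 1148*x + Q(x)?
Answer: 57/13036 ≈ 0.0043725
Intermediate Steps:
Q(F) = 6 + F**2 (Q(F) = F**2 + 6 = 6 + F**2)
P(E, T) = -19/(2*E) (P(E, T) = -19*1/(2*E) = -19/(2*E))
R(U, x) = 6 + x**2 + 1148*x (R(U, x) = 1148*x + (6 + x**2) = 6 + x**2 + 1148*x)
p = 513/4 (p = 135*(-19/2/(-10)) = 135*(-19/2*(-1/10)) = 135*(19/20) = 513/4 ≈ 128.25)
p/R(3066, K(41, 32)) = 513/(4*(6 + 25**2 + 1148*25)) = 513/(4*(6 + 625 + 28700)) = (513/4)/29331 = (513/4)*(1/29331) = 57/13036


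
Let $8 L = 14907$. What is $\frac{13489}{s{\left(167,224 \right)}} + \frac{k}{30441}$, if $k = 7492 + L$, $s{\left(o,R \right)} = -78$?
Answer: $- \frac{546518573}{3165864} \approx -172.63$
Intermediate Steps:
$L = \frac{14907}{8}$ ($L = \frac{1}{8} \cdot 14907 = \frac{14907}{8} \approx 1863.4$)
$k = \frac{74843}{8}$ ($k = 7492 + \frac{14907}{8} = \frac{74843}{8} \approx 9355.4$)
$\frac{13489}{s{\left(167,224 \right)}} + \frac{k}{30441} = \frac{13489}{-78} + \frac{74843}{8 \cdot 30441} = 13489 \left(- \frac{1}{78}\right) + \frac{74843}{8} \cdot \frac{1}{30441} = - \frac{13489}{78} + \frac{74843}{243528} = - \frac{546518573}{3165864}$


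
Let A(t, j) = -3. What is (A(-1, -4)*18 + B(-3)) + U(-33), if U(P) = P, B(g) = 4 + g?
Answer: -86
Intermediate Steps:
(A(-1, -4)*18 + B(-3)) + U(-33) = (-3*18 + (4 - 3)) - 33 = (-54 + 1) - 33 = -53 - 33 = -86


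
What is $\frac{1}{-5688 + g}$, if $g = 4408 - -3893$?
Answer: $\frac{1}{2613} \approx 0.0003827$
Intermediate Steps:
$g = 8301$ ($g = 4408 + 3893 = 8301$)
$\frac{1}{-5688 + g} = \frac{1}{-5688 + 8301} = \frac{1}{2613}$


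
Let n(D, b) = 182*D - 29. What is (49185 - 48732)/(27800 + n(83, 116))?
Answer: 453/42877 ≈ 0.010565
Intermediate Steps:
n(D, b) = -29 + 182*D
(49185 - 48732)/(27800 + n(83, 116)) = (49185 - 48732)/(27800 + (-29 + 182*83)) = 453/(27800 + (-29 + 15106)) = 453/(27800 + 15077) = 453/42877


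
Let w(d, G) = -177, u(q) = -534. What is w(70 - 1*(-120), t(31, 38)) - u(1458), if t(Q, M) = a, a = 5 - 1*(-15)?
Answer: 357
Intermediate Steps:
a = 20 (a = 5 + 15 = 20)
t(Q, M) = 20
w(70 - 1*(-120), t(31, 38)) - u(1458) = -177 - 1*(-534) = -177 + 534 = 357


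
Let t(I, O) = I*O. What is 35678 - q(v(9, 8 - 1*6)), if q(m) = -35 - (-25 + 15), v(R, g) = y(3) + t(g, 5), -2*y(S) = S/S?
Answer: 35703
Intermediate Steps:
y(S) = -½ (y(S) = -S/(2*S) = -½*1 = -½)
v(R, g) = -½ + 5*g (v(R, g) = -½ + g*5 = -½ + 5*g)
q(m) = -25 (q(m) = -35 - 1*(-10) = -35 + 10 = -25)
35678 - q(v(9, 8 - 1*6)) = 35678 - 1*(-25) = 35678 + 25 = 35703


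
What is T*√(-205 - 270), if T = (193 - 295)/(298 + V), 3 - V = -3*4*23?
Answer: -510*I*√19/577 ≈ -3.8528*I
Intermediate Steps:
V = 279 (V = 3 - (-3*4)*23 = 3 - (-12)*23 = 3 - 1*(-276) = 3 + 276 = 279)
T = -102/577 (T = (193 - 295)/(298 + 279) = -102/577 ≈ -0.17678)
T*√(-205 - 270) = -102*√(-205 - 270)/577 = -510*I*√19/577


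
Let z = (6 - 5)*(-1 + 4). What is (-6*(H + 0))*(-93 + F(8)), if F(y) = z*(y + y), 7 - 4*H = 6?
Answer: 135/2 ≈ 67.500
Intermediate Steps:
H = 1/4 (H = 7/4 - 1/4*6 = 7/4 - 3/2 = 1/4 ≈ 0.25000)
z = 3 (z = 1*3 = 3)
F(y) = 6*y (F(y) = 3*(y + y) = 3*(2*y) = 6*y)
(-6*(H + 0))*(-93 + F(8)) = (-6*(1/4 + 0))*(-93 + 6*8) = (-6*1/4)*(-93 + 48) = -3/2*(-45) = 135/2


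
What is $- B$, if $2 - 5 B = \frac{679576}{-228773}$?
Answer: $- \frac{1137122}{1143865} \approx -0.99411$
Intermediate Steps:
$B = \frac{1137122}{1143865}$ ($B = \frac{2}{5} - \frac{679576 \frac{1}{-228773}}{5} = \frac{2}{5} - \frac{679576 \left(- \frac{1}{228773}\right)}{5} = \frac{2}{5} - - \frac{679576}{1143865} = \frac{2}{5} + \frac{679576}{1143865} = \frac{1137122}{1143865} \approx 0.99411$)
$- B = \left(-1\right) \frac{1137122}{1143865} = - \frac{1137122}{1143865}$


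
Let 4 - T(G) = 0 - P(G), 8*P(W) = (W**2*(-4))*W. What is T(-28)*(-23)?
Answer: -252540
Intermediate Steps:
P(W) = -W**3/2 (P(W) = ((W**2*(-4))*W)/8 = ((-4*W**2)*W)/8 = (-4*W**3)/8 = -W**3/2)
T(G) = 4 - G**3/2 (T(G) = 4 - (0 - (-1)*G**3/2) = 4 - (0 + G**3/2) = 4 - G**3/2)
T(-28)*(-23) = (4 - 1/2*(-28)**3)*(-23) = (4 - 1/2*(-21952))*(-23) = (4 + 10976)*(-23) = 10980*(-23) = -252540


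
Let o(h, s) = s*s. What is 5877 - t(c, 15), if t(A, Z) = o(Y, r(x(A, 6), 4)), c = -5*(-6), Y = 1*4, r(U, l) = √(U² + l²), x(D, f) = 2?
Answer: 5857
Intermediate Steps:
Y = 4
c = 30
o(h, s) = s²
t(A, Z) = 20 (t(A, Z) = (√(2² + 4²))² = (√(4 + 16))² = (√20)² = (2*√5)² = 20)
5877 - t(c, 15) = 5877 - 1*20 = 5877 - 20 = 5857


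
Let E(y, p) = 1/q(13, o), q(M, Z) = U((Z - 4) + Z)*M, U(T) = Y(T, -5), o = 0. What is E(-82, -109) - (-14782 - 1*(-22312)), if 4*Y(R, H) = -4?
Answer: -97891/13 ≈ -7530.1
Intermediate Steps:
Y(R, H) = -1 (Y(R, H) = (¼)*(-4) = -1)
U(T) = -1
q(M, Z) = -M
E(y, p) = -1/13 (E(y, p) = 1/(-1*13) = 1/(-13) = -1/13)
E(-82, -109) - (-14782 - 1*(-22312)) = -1/13 - (-14782 - 1*(-22312)) = -1/13 - (-14782 + 22312) = -1/13 - 1*7530 = -1/13 - 7530 = -97891/13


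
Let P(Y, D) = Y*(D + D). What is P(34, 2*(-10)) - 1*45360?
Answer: -46720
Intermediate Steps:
P(Y, D) = 2*D*Y (P(Y, D) = Y*(2*D) = 2*D*Y)
P(34, 2*(-10)) - 1*45360 = 2*(2*(-10))*34 - 1*45360 = 2*(-20)*34 - 45360 = -1360 - 45360 = -46720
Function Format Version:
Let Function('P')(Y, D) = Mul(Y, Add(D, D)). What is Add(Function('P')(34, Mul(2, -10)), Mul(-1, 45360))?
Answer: -46720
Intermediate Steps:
Function('P')(Y, D) = Mul(2, D, Y) (Function('P')(Y, D) = Mul(Y, Mul(2, D)) = Mul(2, D, Y))
Add(Function('P')(34, Mul(2, -10)), Mul(-1, 45360)) = Add(Mul(2, Mul(2, -10), 34), Mul(-1, 45360)) = Add(Mul(2, -20, 34), -45360) = Add(-1360, -45360) = -46720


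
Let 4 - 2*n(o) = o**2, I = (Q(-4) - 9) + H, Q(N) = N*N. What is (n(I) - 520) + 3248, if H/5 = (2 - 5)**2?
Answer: 1378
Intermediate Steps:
H = 45 (H = 5*(2 - 5)**2 = 5*(-3)**2 = 5*9 = 45)
Q(N) = N**2
I = 52 (I = ((-4)**2 - 9) + 45 = (16 - 9) + 45 = 7 + 45 = 52)
n(o) = 2 - o**2/2
(n(I) - 520) + 3248 = ((2 - 1/2*52**2) - 520) + 3248 = ((2 - 1/2*2704) - 520) + 3248 = ((2 - 1352) - 520) + 3248 = (-1350 - 520) + 3248 = -1870 + 3248 = 1378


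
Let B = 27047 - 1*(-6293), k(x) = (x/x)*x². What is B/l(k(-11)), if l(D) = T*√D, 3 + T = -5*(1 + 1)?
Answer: -33340/143 ≈ -233.15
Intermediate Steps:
k(x) = x² (k(x) = 1*x² = x²)
B = 33340 (B = 27047 + 6293 = 33340)
T = -13 (T = -3 - 5*(1 + 1) = -3 - 5*2 = -3 - 10 = -13)
l(D) = -13*√D
B/l(k(-11)) = 33340/((-13*√((-11)²))) = 33340/((-13*√121)) = 33340/((-13*11)) = 33340/(-143) = 33340*(-1/143) = -33340/143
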